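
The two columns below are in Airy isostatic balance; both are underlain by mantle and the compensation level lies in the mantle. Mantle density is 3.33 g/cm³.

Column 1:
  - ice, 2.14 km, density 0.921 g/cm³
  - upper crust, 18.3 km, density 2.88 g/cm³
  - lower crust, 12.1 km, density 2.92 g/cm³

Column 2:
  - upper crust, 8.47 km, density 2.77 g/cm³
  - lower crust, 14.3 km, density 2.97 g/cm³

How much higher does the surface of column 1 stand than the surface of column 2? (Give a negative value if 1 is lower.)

2.54 km

For any compensation level in the mantle, the mantle terms cancel and isostasy reduces to e = (Σt_1 − Σt_2) − (Σ(ρt)_1 − Σ(ρt)_2) / ρ_m.
Σt_1 = 32.54 km; Σt_2 = 22.77 km; Σ(ρt)_1 = 90.00694; Σ(ρt)_2 = 65.9329 (in km·g/cm³).
e = (32.54 − 22.77) − (90.00694 − 65.9329) / 3.33 = 2.54 km.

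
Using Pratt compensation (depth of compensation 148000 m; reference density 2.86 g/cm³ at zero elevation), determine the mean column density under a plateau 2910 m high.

2.8 g/cm³

Pratt balance: ρ_ref D = ρ (D + h).
ρ = ρ_ref D/(D + h) = 2.86 × 148000 m/(148000 m + 2910 m) = 2.8 g/cm³.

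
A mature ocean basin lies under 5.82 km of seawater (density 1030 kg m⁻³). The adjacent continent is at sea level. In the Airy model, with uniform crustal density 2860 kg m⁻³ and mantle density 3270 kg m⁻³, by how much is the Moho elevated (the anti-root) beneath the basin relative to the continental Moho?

In Airy isostatic equilibrium: replacing crust with seawater at the top is compensated by replacing crust with mantle at the base: d (ρ_c − ρ_w) = a (ρ_m − ρ_c).
a = d (ρ_c − ρ_w)/(ρ_m − ρ_c) = 5.82 km × 1830/410 = 26 km.

26 km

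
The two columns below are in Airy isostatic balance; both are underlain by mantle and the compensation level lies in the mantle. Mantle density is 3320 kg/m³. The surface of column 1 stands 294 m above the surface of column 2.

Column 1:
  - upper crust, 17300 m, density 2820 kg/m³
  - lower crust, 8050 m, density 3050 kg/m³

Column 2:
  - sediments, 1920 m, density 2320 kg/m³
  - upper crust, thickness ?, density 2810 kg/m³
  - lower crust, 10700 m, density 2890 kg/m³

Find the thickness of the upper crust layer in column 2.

Take the compensation level at the base of the deeper column (depth z_c below the surface of column 1) and equate Σ ρ_i t_i down to z_c; mantle fills any gap and the z_c terms cancel.
Column 1: 17300×2820 + 8050×3050 + (z_c − 25350)×3320
Column 2: 294×0 + 1920×2320 + x×2810 + 10700×2890 + (z_c − 294 − 12620 − x)×3320
The z_c×3320 term appears on both sides and cancels. Collect the known terms of each column as K = Σ(ρt)_known − 3320 × (depth of known layers): K_1 = 73338500 − 3320×25350 = −10823500; K_2 = 35377400 − 3320×(294 + 12620) = −7497080.
Balance: K_1 = K_2 − x×(3320 − 2810), so x = (K_2 − K_1)/(3320 − 2810) = 3326420/510 = 6520 m.

6520 m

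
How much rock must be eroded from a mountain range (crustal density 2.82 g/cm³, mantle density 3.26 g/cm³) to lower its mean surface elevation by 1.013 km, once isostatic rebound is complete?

Net drop Δ = e − u = e − e ρ_c/ρ_m = e (ρ_m − ρ_c)/ρ_m.
e = Δ ρ_m/(ρ_m − ρ_c) = 1.013 km × 3.26/0.44 = 7.51 km.

7.51 km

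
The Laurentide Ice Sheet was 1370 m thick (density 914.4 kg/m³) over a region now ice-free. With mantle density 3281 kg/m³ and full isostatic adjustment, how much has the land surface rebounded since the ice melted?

382 m

Removing the load lets mantle flow back in; uplift u satisfies ρ_ice t = ρ_m u.
u = t ρ_ice/ρ_m = 1370 m × 914.4/3281 = 382 m.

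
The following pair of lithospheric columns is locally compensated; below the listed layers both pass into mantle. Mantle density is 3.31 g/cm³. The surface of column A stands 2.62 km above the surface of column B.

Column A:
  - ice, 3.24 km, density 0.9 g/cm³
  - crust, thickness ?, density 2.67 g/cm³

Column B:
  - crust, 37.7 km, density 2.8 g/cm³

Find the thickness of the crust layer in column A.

Take the compensation level at the base of the deeper column (depth z_c below the surface of column A) and equate Σ ρ_i t_i down to z_c; mantle fills any gap and the z_c terms cancel.
Column A: 3.24×0.9 + x×2.67 + (z_c − 3.24 − x)×3.31
Column B: 2.62×0 + 37.7×2.8 + (z_c − 2.62 − 37.7)×3.31
The z_c×3.31 term appears on both sides and cancels. Collect the known terms of each column as K = Σ(ρt)_known − 3.31 × (depth of known layers): K_A = 2.916 − 3.31×3.24 = −7.8084; K_B = 105.56 − 3.31×(2.62 + 37.7) = −27.8992.
Balance: K_A − x×(3.31 − 2.67) = K_B, so x = (K_A − K_B)/(3.31 − 2.67) = 20.0908/0.64 = 31.4 km.

31.4 km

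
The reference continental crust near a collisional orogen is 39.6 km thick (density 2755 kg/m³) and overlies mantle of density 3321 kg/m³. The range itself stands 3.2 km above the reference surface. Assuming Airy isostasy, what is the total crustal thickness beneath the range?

58.4 km

Root depth r = h ρ_c / (ρ_m − ρ_c) = 3.2 km × 2755 / 566 = 15.58 km.
Total thickness = T + h + r = 39.6 km + 3.2 km + 15.58 km = 58.4 km.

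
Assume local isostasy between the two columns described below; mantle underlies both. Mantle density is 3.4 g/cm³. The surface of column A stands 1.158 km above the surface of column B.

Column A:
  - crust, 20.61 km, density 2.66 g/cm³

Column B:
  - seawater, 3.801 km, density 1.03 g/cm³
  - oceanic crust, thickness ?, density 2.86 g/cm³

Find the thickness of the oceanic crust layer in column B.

Take the compensation level at the base of the deeper column (depth z_c below the surface of column A) and equate Σ ρ_i t_i down to z_c; mantle fills any gap and the z_c terms cancel.
Column A: 20.61×2.66 + (z_c − 20.61)×3.4
Column B: 1.158×0 + 3.801×1.03 + x×2.86 + (z_c − 1.158 − 3.801 − x)×3.4
The z_c×3.4 term appears on both sides and cancels. Collect the known terms of each column as K = Σ(ρt)_known − 3.4 × (depth of known layers): K_A = 54.8226 − 3.4×20.61 = −15.2514; K_B = 3.91503 − 3.4×(1.158 + 3.801) = −12.94557.
Balance: K_A = K_B − x×(3.4 − 2.86), so x = (K_B − K_A)/(3.4 − 2.86) = 2.30583/0.54 = 4.27 km.

4.27 km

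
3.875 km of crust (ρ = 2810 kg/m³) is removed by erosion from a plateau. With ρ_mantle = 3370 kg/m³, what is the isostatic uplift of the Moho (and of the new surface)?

3.23 km

Unloading: uplift u = e ρ_c/ρ_m = 3.875 km × 2810/3370 = 3.23 km.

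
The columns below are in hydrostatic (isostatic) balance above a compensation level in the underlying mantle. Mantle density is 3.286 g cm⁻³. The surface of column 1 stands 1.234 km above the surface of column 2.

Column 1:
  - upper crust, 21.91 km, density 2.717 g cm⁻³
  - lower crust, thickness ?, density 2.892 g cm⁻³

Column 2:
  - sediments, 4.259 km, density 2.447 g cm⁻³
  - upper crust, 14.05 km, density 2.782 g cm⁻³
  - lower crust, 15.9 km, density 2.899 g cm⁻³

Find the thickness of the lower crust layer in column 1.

Take the compensation level at the base of the deeper column (depth z_c below the surface of column 1) and equate Σ ρ_i t_i down to z_c; mantle fills any gap and the z_c terms cancel.
Column 1: 21.91×2.717 + x×2.892 + (z_c − 21.91 − x)×3.286
Column 2: 1.234×0 + 4.259×2.447 + 14.05×2.782 + 15.9×2.899 + (z_c − 1.234 − 34.209)×3.286
The z_c×3.286 term appears on both sides and cancels. Collect the known terms of each column as K = Σ(ρt)_known − 3.286 × (depth of known layers): K_1 = 59.52947 − 3.286×21.91 = −12.46679; K_2 = 95.602973 − 3.286×(1.234 + 34.209) = −20.862725.
Balance: K_1 − x×(3.286 − 2.892) = K_2, so x = (K_1 − K_2)/(3.286 − 2.892) = 8.39593/0.394 = 21.3 km.

21.3 km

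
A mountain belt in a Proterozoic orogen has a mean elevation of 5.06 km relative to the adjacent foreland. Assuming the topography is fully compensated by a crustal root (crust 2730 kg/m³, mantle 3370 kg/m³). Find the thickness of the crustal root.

In Airy isostatic equilibrium: the weight of the topography is balanced by the buoyancy of the root, ρ_c h = (ρ_m − ρ_c) r.
r = h · ρ_c / (ρ_m − ρ_c) = 5.06 km × 2730 / (3370 − 2730) = 21.6 km.

21.6 km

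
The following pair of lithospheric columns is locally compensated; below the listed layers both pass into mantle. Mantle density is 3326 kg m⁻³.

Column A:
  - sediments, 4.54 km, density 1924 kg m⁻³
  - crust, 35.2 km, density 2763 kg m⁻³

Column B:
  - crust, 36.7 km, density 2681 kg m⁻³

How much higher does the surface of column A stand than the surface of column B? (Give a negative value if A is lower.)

For any compensation level in the mantle, the mantle terms cancel and isostasy reduces to e = (Σt_A − Σt_B) − (Σ(ρt)_A − Σ(ρt)_B) / ρ_m.
Σt_A = 39.74 km; Σt_B = 36.7 km; Σ(ρt)_A = 105992.56; Σ(ρt)_B = 98392.7 (in km·kg m⁻³).
e = (39.74 − 36.7) − (105992.56 − 98392.7) / 3326 = 0.755 km.

0.755 km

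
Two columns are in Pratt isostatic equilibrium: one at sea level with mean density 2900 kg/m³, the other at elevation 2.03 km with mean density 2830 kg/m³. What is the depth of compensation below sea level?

ρ_ref D = ρ (D + h) → D (ρ_ref − ρ) = ρ h.
D = ρ h/(ρ_ref − ρ) = 2830 × 2.03 km/(2900 − 2830) = 82.1 km.

82.1 km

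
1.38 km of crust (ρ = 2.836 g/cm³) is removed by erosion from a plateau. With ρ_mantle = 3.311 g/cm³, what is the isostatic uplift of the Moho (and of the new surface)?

Unloading: uplift u = e ρ_c/ρ_m = 1.38 km × 2.836/3.311 = 1.18 km.

1.18 km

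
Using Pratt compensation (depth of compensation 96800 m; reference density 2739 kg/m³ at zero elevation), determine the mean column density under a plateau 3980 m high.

Pratt balance: ρ_ref D = ρ (D + h).
ρ = ρ_ref D/(D + h) = 2739 × 96800 m/(96800 m + 3980 m) = 2630 kg/m³.

2630 kg/m³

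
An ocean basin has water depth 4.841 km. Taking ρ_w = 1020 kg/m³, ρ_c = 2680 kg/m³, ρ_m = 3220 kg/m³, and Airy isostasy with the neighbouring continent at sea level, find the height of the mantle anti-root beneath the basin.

For local isostatic compensation: replacing crust with seawater at the top is compensated by replacing crust with mantle at the base: d (ρ_c − ρ_w) = a (ρ_m − ρ_c).
a = d (ρ_c − ρ_w)/(ρ_m − ρ_c) = 4.841 km × 1660/540 = 14.9 km.

14.9 km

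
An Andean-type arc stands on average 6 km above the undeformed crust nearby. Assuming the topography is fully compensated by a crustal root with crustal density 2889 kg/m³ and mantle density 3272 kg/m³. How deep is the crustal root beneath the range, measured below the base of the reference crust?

By Archimedes' principle applied to the lithosphere: the weight of the topography is balanced by the buoyancy of the root, ρ_c h = (ρ_m − ρ_c) r.
r = h · ρ_c / (ρ_m − ρ_c) = 6 km × 2889 / (3272 − 2889) = 45.3 km.

45.3 km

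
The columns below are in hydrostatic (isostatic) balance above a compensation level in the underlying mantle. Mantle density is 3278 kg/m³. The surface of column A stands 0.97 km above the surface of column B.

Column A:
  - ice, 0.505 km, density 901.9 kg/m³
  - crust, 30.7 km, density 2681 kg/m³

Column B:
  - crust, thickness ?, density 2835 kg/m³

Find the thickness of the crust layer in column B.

36.9 km

Take the compensation level at the base of the deeper column (depth z_c below the surface of column A) and equate Σ ρ_i t_i down to z_c; mantle fills any gap and the z_c terms cancel.
Column A: 0.505×901.9 + 30.7×2681 + (z_c − 31.205)×3278
Column B: 0.97×0 + x×2835 + (z_c − 0.97 − 0 − x)×3278
The z_c×3278 term appears on both sides and cancels. Collect the known terms of each column as K = Σ(ρt)_known − 3278 × (depth of known layers): K_A = 82762.1595 − 3278×31.205 = −19527.8305; K_B = 0 − 3278×(0.97 + 0) = −3179.66.
Balance: K_A = K_B − x×(3278 − 2835), so x = (K_B − K_A)/(3278 − 2835) = 16348.2/443 = 36.9 km.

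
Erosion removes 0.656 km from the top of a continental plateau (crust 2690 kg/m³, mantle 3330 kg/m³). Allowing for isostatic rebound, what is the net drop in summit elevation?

Rebound u = e ρ_c/ρ_m = 0.656 km × 2690/3330 = 0.5299 km.
Net surface drop = e − u = 0.656 km − 0.5299 km = e (ρ_m − ρ_c)/ρ_m = 0.126 km.

0.126 km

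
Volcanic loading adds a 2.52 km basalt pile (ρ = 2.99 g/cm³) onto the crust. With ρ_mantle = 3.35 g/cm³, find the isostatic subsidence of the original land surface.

2.25 km

Subaerial loading: s = t ρ_load / ρ_m.
s = 2.52 km × 2.99/3.35 = 2.25 km.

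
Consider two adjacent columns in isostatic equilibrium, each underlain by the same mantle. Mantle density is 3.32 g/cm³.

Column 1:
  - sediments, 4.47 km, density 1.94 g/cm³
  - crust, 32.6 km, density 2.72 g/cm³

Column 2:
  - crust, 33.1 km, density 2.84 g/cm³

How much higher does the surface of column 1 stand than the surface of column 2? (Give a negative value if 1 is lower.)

For any compensation level in the mantle, the mantle terms cancel and isostasy reduces to e = (Σt_1 − Σt_2) − (Σ(ρt)_1 − Σ(ρt)_2) / ρ_m.
Σt_1 = 37.07 km; Σt_2 = 33.1 km; Σ(ρt)_1 = 97.3438; Σ(ρt)_2 = 94.004 (in km·g/cm³).
e = (37.07 − 33.1) − (97.3438 − 94.004) / 3.32 = 2.96 km.

2.96 km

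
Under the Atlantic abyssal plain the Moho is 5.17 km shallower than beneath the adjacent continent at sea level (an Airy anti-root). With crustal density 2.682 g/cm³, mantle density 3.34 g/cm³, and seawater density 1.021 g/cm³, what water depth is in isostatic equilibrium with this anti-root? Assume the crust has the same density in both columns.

2.05 km

Replacing a thickness d of crust by seawater at the top must be balanced by replacing crust with mantle at the base: d (ρ_c − ρ_w) = a (ρ_m − ρ_c).
d = a (ρ_m − ρ_c)/(ρ_c − ρ_w) = 5.17 km × 0.658/1.661 = 2.05 km.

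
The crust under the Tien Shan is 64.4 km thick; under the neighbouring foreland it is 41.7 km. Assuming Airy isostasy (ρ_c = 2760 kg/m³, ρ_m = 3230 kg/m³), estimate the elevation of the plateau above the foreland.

Excess crust Δ = 64.4 km − 41.7 km = 22.7 km, split between elevation h and root r with h + r = Δ.
Airy balance ρ_c h = (ρ_m − ρ_c) r gives r = h ρ_c/(ρ_m − ρ_c), so h (1 + ρ_c/(ρ_m − ρ_c)) = Δ, i.e. h = Δ (ρ_m − ρ_c)/ρ_m.
h = 22.7 km × 470/3230 = 3.3 km.

3.3 km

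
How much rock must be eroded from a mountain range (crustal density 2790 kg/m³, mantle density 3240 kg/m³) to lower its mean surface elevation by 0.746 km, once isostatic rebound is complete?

Net drop Δ = e − u = e − e ρ_c/ρ_m = e (ρ_m − ρ_c)/ρ_m.
e = Δ ρ_m/(ρ_m − ρ_c) = 0.746 km × 3240/450 = 5.37 km.

5.37 km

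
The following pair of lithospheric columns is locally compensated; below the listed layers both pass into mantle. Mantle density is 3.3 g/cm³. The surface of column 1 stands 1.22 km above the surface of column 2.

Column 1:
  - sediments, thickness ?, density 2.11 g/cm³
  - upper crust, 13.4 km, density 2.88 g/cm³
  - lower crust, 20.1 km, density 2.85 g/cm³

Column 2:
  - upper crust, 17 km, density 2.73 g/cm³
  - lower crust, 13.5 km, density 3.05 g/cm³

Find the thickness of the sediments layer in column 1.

Take the compensation level at the base of the deeper column (depth z_c below the surface of column 1) and equate Σ ρ_i t_i down to z_c; mantle fills any gap and the z_c terms cancel.
Column 1: x×2.11 + 13.4×2.88 + 20.1×2.85 + (z_c − 33.5 − x)×3.3
Column 2: 1.22×0 + 17×2.73 + 13.5×3.05 + (z_c − 1.22 − 30.5)×3.3
The z_c×3.3 term appears on both sides and cancels. Collect the known terms of each column as K = Σ(ρt)_known − 3.3 × (depth of known layers): K_1 = 95.877 − 3.3×33.5 = −14.673; K_2 = 87.585 − 3.3×(1.22 + 30.5) = −17.091.
Balance: K_1 − x×(3.3 − 2.11) = K_2, so x = (K_1 − K_2)/(3.3 − 2.11) = 2.418/1.19 = 2.03 km.

2.03 km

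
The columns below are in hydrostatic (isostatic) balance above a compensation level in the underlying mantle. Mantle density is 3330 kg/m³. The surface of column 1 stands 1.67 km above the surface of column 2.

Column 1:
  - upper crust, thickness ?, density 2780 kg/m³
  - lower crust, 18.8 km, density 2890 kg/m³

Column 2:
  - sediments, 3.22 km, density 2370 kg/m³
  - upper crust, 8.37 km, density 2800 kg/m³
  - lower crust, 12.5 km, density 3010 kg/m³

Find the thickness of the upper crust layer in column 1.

Take the compensation level at the base of the deeper column (depth z_c below the surface of column 1) and equate Σ ρ_i t_i down to z_c; mantle fills any gap and the z_c terms cancel.
Column 1: x×2780 + 18.8×2890 + (z_c − 18.8 − x)×3330
Column 2: 1.67×0 + 3.22×2370 + 8.37×2800 + 12.5×3010 + (z_c − 1.67 − 24.09)×3330
The z_c×3330 term appears on both sides and cancels. Collect the known terms of each column as K = Σ(ρt)_known − 3330 × (depth of known layers): K_1 = 54332 − 3330×18.8 = −8272; K_2 = 68692.4 − 3330×(1.67 + 24.09) = −17088.4.
Balance: K_1 − x×(3330 − 2780) = K_2, so x = (K_1 − K_2)/(3330 − 2780) = 8816.4/550 = 16 km.

16 km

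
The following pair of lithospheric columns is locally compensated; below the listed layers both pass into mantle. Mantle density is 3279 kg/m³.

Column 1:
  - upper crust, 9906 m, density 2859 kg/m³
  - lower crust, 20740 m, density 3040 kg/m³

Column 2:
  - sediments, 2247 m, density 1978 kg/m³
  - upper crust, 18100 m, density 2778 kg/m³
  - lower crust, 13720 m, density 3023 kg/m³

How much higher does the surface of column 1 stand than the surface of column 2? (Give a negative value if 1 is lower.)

−1950 m

For any compensation level in the mantle, the mantle terms cancel and isostasy reduces to e = (Σt_1 − Σt_2) − (Σ(ρt)_1 − Σ(ρt)_2) / ρ_m.
Σt_1 = 30646 m; Σt_2 = 34067 m; Σ(ρt)_1 = 91370854; Σ(ρt)_2 = 96201926 (in m·kg/m³).
e = (30646 − 34067) − (91370854 − 96201926) / 3279 = −1950 m.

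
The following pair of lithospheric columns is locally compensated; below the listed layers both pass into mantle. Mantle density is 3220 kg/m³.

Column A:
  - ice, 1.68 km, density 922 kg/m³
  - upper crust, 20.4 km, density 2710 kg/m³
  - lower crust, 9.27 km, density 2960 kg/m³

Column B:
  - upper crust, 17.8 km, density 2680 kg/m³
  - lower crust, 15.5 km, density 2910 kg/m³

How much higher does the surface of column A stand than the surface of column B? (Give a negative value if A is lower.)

0.701 km

For any compensation level in the mantle, the mantle terms cancel and isostasy reduces to e = (Σt_A − Σt_B) − (Σ(ρt)_A − Σ(ρt)_B) / ρ_m.
Σt_A = 31.35 km; Σt_B = 33.3 km; Σ(ρt)_A = 84272.16; Σ(ρt)_B = 92809 (in km·kg/m³).
e = (31.35 − 33.3) − (84272.16 − 92809) / 3220 = 0.701 km.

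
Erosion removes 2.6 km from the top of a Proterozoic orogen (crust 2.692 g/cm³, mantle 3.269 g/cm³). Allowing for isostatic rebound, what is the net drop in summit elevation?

0.459 km

Rebound u = e ρ_c/ρ_m = 2.6 km × 2.692/3.269 = 2.141 km.
Net surface drop = e − u = 2.6 km − 2.141 km = e (ρ_m − ρ_c)/ρ_m = 0.459 km.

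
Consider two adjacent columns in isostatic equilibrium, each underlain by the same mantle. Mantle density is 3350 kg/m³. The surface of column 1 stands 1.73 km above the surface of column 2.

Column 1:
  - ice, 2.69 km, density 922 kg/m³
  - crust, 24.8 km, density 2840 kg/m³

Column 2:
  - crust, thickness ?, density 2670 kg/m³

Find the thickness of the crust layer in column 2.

Take the compensation level at the base of the deeper column (depth z_c below the surface of column 1) and equate Σ ρ_i t_i down to z_c; mantle fills any gap and the z_c terms cancel.
Column 1: 2.69×922 + 24.8×2840 + (z_c − 27.49)×3350
Column 2: 1.73×0 + x×2670 + (z_c − 1.73 − 0 − x)×3350
The z_c×3350 term appears on both sides and cancels. Collect the known terms of each column as K = Σ(ρt)_known − 3350 × (depth of known layers): K_1 = 72912.18 − 3350×27.49 = −19179.32; K_2 = 0 − 3350×(1.73 + 0) = −5795.5.
Balance: K_1 = K_2 − x×(3350 − 2670), so x = (K_2 − K_1)/(3350 − 2670) = 13383.8/680 = 19.7 km.

19.7 km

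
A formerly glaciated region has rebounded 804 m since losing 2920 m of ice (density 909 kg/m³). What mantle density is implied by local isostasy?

3300 kg/m³

ρ_m = ρ_ice t / u = 909 × 2920 m/804 m = 3300 kg/m³.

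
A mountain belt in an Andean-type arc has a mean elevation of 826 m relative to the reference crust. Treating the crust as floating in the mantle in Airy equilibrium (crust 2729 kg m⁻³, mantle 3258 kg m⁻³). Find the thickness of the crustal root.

4260 m

For local isostatic compensation: the weight of the topography is balanced by the buoyancy of the root, ρ_c h = (ρ_m − ρ_c) r.
r = h · ρ_c / (ρ_m − ρ_c) = 826 m × 2729 / (3258 − 2729) = 4260 m.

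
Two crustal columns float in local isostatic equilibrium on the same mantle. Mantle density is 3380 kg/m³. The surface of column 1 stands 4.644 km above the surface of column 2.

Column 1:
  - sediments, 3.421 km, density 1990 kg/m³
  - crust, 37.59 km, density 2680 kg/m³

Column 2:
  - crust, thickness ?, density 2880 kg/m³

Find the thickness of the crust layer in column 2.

Take the compensation level at the base of the deeper column (depth z_c below the surface of column 1) and equate Σ ρ_i t_i down to z_c; mantle fills any gap and the z_c terms cancel.
Column 1: 3.421×1990 + 37.59×2680 + (z_c − 41.011)×3380
Column 2: 4.644×0 + x×2880 + (z_c − 4.644 − 0 − x)×3380
The z_c×3380 term appears on both sides and cancels. Collect the known terms of each column as K = Σ(ρt)_known − 3380 × (depth of known layers): K_1 = 107548.99 − 3380×41.011 = −31068.19; K_2 = 0 − 3380×(4.644 + 0) = −15696.72.
Balance: K_1 = K_2 − x×(3380 − 2880), so x = (K_2 − K_1)/(3380 − 2880) = 15371.5/500 = 30.7 km.

30.7 km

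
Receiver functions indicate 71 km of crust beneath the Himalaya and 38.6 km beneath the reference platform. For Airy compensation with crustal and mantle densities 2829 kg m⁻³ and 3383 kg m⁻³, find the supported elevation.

Excess crust Δ = 71 km − 38.6 km = 32.4 km, split between elevation h and root r with h + r = Δ.
Airy balance ρ_c h = (ρ_m − ρ_c) r gives r = h ρ_c/(ρ_m − ρ_c), so h (1 + ρ_c/(ρ_m − ρ_c)) = Δ, i.e. h = Δ (ρ_m − ρ_c)/ρ_m.
h = 32.4 km × 554/3383 = 5.31 km.

5.31 km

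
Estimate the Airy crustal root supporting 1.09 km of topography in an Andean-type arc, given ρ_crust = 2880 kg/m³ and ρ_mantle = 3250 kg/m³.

By Archimedes' principle applied to the lithosphere: the weight of the topography is balanced by the buoyancy of the root, ρ_c h = (ρ_m − ρ_c) r.
r = h · ρ_c / (ρ_m − ρ_c) = 1.09 km × 2880 / (3250 − 2880) = 8.48 km.

8.48 km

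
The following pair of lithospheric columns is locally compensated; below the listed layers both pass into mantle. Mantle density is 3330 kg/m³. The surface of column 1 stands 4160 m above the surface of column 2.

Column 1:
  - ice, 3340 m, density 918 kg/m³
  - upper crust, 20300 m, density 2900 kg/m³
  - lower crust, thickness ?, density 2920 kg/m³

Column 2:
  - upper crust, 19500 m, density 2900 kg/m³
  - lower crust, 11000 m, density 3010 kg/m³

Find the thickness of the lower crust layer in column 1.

21900 m

Take the compensation level at the base of the deeper column (depth z_c below the surface of column 1) and equate Σ ρ_i t_i down to z_c; mantle fills any gap and the z_c terms cancel.
Column 1: 3340×918 + 20300×2900 + x×2920 + (z_c − 23640 − x)×3330
Column 2: 4160×0 + 19500×2900 + 11000×3010 + (z_c − 4160 − 30500)×3330
The z_c×3330 term appears on both sides and cancels. Collect the known terms of each column as K = Σ(ρt)_known − 3330 × (depth of known layers): K_1 = 61936120 − 3330×23640 = −16785080; K_2 = 89660000 − 3330×(4160 + 30500) = −25757800.
Balance: K_1 − x×(3330 − 2920) = K_2, so x = (K_1 − K_2)/(3330 − 2920) = 8972720/410 = 21900 m.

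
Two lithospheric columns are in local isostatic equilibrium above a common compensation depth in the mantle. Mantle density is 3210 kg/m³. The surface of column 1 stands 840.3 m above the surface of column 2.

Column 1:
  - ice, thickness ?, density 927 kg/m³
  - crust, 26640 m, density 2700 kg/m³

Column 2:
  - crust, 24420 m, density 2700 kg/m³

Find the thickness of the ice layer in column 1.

686 m

Take the compensation level at the base of the deeper column (depth z_c below the surface of column 1) and equate Σ ρ_i t_i down to z_c; mantle fills any gap and the z_c terms cancel.
Column 1: x×927 + 26640×2700 + (z_c − 26640 − x)×3210
Column 2: 840.3×0 + 24420×2700 + (z_c − 840.3 − 24420)×3210
The z_c×3210 term appears on both sides and cancels. Collect the known terms of each column as K = Σ(ρt)_known − 3210 × (depth of known layers): K_1 = 71928000 − 3210×26640 = −13586400; K_2 = 65934000 − 3210×(840.3 + 24420) = −15151563.
Balance: K_1 − x×(3210 − 927) = K_2, so x = (K_1 − K_2)/(3210 − 927) = 1565160/2283 = 686 m.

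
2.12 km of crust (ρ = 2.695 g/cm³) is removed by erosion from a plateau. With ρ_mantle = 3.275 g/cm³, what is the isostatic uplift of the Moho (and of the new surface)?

Unloading: uplift u = e ρ_c/ρ_m = 2.12 km × 2.695/3.275 = 1.74 km.

1.74 km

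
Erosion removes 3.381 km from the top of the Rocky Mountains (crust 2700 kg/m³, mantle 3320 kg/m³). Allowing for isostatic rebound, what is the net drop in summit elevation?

0.631 km

Rebound u = e ρ_c/ρ_m = 3.381 km × 2700/3320 = 2.75 km.
Net surface drop = e − u = 3.381 km − 2.75 km = e (ρ_m − ρ_c)/ρ_m = 0.631 km.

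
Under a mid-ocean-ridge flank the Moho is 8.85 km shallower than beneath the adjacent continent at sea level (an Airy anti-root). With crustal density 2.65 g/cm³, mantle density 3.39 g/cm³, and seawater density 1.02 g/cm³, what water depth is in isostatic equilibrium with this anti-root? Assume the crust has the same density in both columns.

4.02 km

Replacing a thickness d of crust by seawater at the top must be balanced by replacing crust with mantle at the base: d (ρ_c − ρ_w) = a (ρ_m − ρ_c).
d = a (ρ_m − ρ_c)/(ρ_c − ρ_w) = 8.85 km × 0.74/1.63 = 4.02 km.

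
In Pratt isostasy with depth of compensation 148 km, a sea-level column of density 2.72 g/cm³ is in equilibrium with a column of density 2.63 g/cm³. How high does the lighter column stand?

5.06 km

ρ_ref D = ρ (D + h) → h = D (ρ_ref − ρ)/ρ.
h = 148 km × (2.72 − 2.63)/2.63 = 5.06 km.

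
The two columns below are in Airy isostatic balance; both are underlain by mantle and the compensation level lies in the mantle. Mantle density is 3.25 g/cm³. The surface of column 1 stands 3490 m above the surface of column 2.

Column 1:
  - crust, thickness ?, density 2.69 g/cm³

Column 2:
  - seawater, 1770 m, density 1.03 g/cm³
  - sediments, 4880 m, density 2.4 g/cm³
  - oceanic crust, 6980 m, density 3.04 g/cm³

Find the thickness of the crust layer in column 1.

37300 m

Take the compensation level at the base of the deeper column (depth z_c below the surface of column 1) and equate Σ ρ_i t_i down to z_c; mantle fills any gap and the z_c terms cancel.
Column 1: x×2.69 + (z_c − 0 − x)×3.25
Column 2: 3490×0 + 1770×1.03 + 4880×2.4 + 6980×3.04 + (z_c − 3490 − 13630)×3.25
The z_c×3.25 term appears on both sides and cancels. Collect the known terms of each column as K = Σ(ρt)_known − 3.25 × (depth of known layers): K_1 = 0 − 3.25×0 = 0; K_2 = 34754.3 − 3.25×(3490 + 13630) = −20885.7.
Balance: K_1 − x×(3.25 − 2.69) = K_2, so x = (K_1 − K_2)/(3.25 − 2.69) = 20885.7/0.56 = 37300 m.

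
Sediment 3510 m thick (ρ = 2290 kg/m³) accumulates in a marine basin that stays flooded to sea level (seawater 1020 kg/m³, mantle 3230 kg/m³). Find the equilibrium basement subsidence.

2020 m

Submarine loading: the sediment displaces seawater, and the subsidence is in turn flooded, so s (ρ_m − ρ_w) = t (ρ_sed − ρ_w).
s = 3510 m × (2290 − 1020) / (3230 − 1020) = 2020 m.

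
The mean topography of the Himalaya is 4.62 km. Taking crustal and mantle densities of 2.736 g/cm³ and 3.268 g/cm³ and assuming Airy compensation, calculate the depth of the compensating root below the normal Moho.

23.8 km

Isostatic balance requires: the weight of the topography is balanced by the buoyancy of the root, ρ_c h = (ρ_m − ρ_c) r.
r = h · ρ_c / (ρ_m − ρ_c) = 4.62 km × 2.736 / (3.268 − 2.736) = 23.8 km.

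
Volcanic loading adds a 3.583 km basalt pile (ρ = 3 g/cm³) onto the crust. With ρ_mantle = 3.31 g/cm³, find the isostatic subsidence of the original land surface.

3.25 km

Subaerial loading: s = t ρ_load / ρ_m.
s = 3.583 km × 3/3.31 = 3.25 km.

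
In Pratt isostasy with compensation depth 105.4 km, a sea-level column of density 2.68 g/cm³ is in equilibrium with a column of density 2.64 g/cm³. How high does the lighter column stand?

1.6 km

ρ_ref D = ρ (D + h) → h = D (ρ_ref − ρ)/ρ.
h = 105.4 km × (2.68 − 2.64)/2.64 = 1.6 km.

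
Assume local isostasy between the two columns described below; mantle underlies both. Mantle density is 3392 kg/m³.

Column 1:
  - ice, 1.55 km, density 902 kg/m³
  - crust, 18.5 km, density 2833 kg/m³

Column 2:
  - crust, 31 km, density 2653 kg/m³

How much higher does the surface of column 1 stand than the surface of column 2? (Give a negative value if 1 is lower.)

−2.57 km

For any compensation level in the mantle, the mantle terms cancel and isostasy reduces to e = (Σt_1 − Σt_2) − (Σ(ρt)_1 − Σ(ρt)_2) / ρ_m.
Σt_1 = 20.05 km; Σt_2 = 31 km; Σ(ρt)_1 = 53808.6; Σ(ρt)_2 = 82243 (in km·kg/m³).
e = (20.05 − 31) − (53808.6 − 82243) / 3392 = −2.57 km.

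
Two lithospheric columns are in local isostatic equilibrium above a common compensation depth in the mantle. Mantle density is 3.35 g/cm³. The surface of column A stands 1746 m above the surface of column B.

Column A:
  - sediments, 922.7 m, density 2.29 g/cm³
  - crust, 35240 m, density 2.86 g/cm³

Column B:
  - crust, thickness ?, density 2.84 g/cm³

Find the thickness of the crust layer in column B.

Take the compensation level at the base of the deeper column (depth z_c below the surface of column A) and equate Σ ρ_i t_i down to z_c; mantle fills any gap and the z_c terms cancel.
Column A: 922.7×2.29 + 35240×2.86 + (z_c − 36162.7)×3.35
Column B: 1746×0 + x×2.84 + (z_c − 1746 − 0 − x)×3.35
The z_c×3.35 term appears on both sides and cancels. Collect the known terms of each column as K = Σ(ρt)_known − 3.35 × (depth of known layers): K_A = 102899.383 − 3.35×36162.7 = −18245.662; K_B = 0 − 3.35×(1746 + 0) = −5849.1.
Balance: K_A = K_B − x×(3.35 − 2.84), so x = (K_B − K_A)/(3.35 − 2.84) = 12396.6/0.51 = 24300 m.

24300 m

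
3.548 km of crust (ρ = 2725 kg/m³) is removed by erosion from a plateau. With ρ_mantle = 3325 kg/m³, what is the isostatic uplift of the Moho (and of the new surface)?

Unloading: uplift u = e ρ_c/ρ_m = 3.548 km × 2725/3325 = 2.91 km.

2.91 km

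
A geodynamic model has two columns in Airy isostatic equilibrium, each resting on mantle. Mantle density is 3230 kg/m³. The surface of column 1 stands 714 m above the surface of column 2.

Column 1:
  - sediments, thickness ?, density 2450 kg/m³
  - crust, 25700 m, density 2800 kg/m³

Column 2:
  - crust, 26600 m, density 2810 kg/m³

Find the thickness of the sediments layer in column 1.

Take the compensation level at the base of the deeper column (depth z_c below the surface of column 1) and equate Σ ρ_i t_i down to z_c; mantle fills any gap and the z_c terms cancel.
Column 1: x×2450 + 25700×2800 + (z_c − 25700 − x)×3230
Column 2: 714×0 + 26600×2810 + (z_c − 714 − 26600)×3230
The z_c×3230 term appears on both sides and cancels. Collect the known terms of each column as K = Σ(ρt)_known − 3230 × (depth of known layers): K_1 = 71960000 − 3230×25700 = −11051000; K_2 = 74746000 − 3230×(714 + 26600) = −13478220.
Balance: K_1 − x×(3230 − 2450) = K_2, so x = (K_1 − K_2)/(3230 − 2450) = 2427220/780 = 3110 m.

3110 m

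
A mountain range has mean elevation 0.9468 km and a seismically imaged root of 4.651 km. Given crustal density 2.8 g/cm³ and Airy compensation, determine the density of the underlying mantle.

3.37 g/cm³

Airy balance: ρ_c h = (ρ_m − ρ_c) r → ρ_m = ρ_c (1 + h/r).
ρ_m = 2.8 × (1 + 0.9468 km/4.651 km) = 3.37 g/cm³.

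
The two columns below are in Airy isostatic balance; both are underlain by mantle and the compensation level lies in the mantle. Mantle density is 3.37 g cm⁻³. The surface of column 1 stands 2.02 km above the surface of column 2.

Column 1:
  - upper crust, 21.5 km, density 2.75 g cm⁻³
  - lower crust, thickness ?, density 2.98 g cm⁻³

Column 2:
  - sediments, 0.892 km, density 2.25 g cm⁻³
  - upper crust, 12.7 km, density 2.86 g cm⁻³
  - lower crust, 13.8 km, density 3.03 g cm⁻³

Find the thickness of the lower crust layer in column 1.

Take the compensation level at the base of the deeper column (depth z_c below the surface of column 1) and equate Σ ρ_i t_i down to z_c; mantle fills any gap and the z_c terms cancel.
Column 1: 21.5×2.75 + x×2.98 + (z_c − 21.5 − x)×3.37
Column 2: 2.02×0 + 0.892×2.25 + 12.7×2.86 + 13.8×3.03 + (z_c − 2.02 − 27.392)×3.37
The z_c×3.37 term appears on both sides and cancels. Collect the known terms of each column as K = Σ(ρt)_known − 3.37 × (depth of known layers): K_1 = 59.125 − 3.37×21.5 = −13.33; K_2 = 80.143 − 3.37×(2.02 + 27.392) = −18.97544.
Balance: K_1 − x×(3.37 − 2.98) = K_2, so x = (K_1 − K_2)/(3.37 − 2.98) = 5.64544/0.39 = 14.5 km.

14.5 km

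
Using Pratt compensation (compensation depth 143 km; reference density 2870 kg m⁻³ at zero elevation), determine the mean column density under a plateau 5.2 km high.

2770 kg m⁻³

Pratt balance: ρ_ref D = ρ (D + h).
ρ = ρ_ref D/(D + h) = 2870 × 143 km/(143 km + 5.2 km) = 2770 kg m⁻³.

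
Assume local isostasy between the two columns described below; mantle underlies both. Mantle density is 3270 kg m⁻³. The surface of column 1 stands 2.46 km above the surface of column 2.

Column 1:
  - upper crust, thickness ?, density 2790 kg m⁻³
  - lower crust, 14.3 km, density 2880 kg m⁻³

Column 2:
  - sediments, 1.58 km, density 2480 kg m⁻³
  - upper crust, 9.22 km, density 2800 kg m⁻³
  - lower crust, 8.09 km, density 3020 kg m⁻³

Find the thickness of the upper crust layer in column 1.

21 km

Take the compensation level at the base of the deeper column (depth z_c below the surface of column 1) and equate Σ ρ_i t_i down to z_c; mantle fills any gap and the z_c terms cancel.
Column 1: x×2790 + 14.3×2880 + (z_c − 14.3 − x)×3270
Column 2: 2.46×0 + 1.58×2480 + 9.22×2800 + 8.09×3020 + (z_c − 2.46 − 18.89)×3270
The z_c×3270 term appears on both sides and cancels. Collect the known terms of each column as K = Σ(ρt)_known − 3270 × (depth of known layers): K_1 = 41184 − 3270×14.3 = −5577; K_2 = 54166.2 − 3270×(2.46 + 18.89) = −15648.3.
Balance: K_1 − x×(3270 − 2790) = K_2, so x = (K_1 − K_2)/(3270 − 2790) = 10071.3/480 = 21 km.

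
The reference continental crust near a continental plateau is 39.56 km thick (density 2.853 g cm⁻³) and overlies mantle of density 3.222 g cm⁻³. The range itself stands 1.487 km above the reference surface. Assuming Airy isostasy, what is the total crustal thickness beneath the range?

Root depth r = h ρ_c / (ρ_m − ρ_c) = 1.487 km × 2.853 / 0.369 = 11.5 km.
Total thickness = T + h + r = 39.56 km + 1.487 km + 11.5 km = 52.5 km.

52.5 km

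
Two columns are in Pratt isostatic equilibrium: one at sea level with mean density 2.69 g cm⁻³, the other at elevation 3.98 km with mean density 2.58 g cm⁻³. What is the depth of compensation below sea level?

ρ_ref D = ρ (D + h) → D (ρ_ref − ρ) = ρ h.
D = ρ h/(ρ_ref − ρ) = 2.58 × 3.98 km/(2.69 − 2.58) = 93.3 km.

93.3 km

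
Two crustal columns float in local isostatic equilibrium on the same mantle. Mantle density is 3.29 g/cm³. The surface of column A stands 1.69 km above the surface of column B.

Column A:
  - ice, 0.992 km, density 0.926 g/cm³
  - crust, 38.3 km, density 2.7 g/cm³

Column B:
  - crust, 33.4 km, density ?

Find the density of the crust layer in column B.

Take the compensation level at the base of the deeper column (depth z_c below the surface of column A) and equate Σ ρ_i t_i down to z_c; mantle fills any gap and the z_c terms cancel.
Column A: 0.992×0.926 + 38.3×2.7 + (z_c − 39.292)×3.29
Column B: 1.69×0 + 33.4×ρ + (z_c − 1.69 − 33.4)×3.29
The z_c×3.29 term appears on both sides and cancels. Collect the known terms of each column as K = Σ(ρt)_known − 3.29 × (depth of known layers): K_A = 104.328592 − 3.29×39.292 = −24.942088; K_B = 0 − 3.29×(1.69 + 33.4) = −115.4461.
Balance: K_A = K_B + 33.4×ρ, so ρ = (K_A − K_B)/33.4 = 90.504/33.4 = 2.71 g/cm³.

2.71 g/cm³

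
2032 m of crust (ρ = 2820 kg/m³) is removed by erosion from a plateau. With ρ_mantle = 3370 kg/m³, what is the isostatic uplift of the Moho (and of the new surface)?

Unloading: uplift u = e ρ_c/ρ_m = 2032 m × 2820/3370 = 1700 m.

1700 m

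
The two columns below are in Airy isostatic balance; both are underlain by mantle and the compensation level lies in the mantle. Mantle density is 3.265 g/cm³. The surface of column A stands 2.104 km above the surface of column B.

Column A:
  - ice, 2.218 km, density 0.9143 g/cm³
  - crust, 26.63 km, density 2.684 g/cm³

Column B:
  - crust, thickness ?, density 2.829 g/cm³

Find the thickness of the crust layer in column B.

Take the compensation level at the base of the deeper column (depth z_c below the surface of column A) and equate Σ ρ_i t_i down to z_c; mantle fills any gap and the z_c terms cancel.
Column A: 2.218×0.9143 + 26.63×2.684 + (z_c − 28.848)×3.265
Column B: 2.104×0 + x×2.829 + (z_c − 2.104 − 0 − x)×3.265
The z_c×3.265 term appears on both sides and cancels. Collect the known terms of each column as K = Σ(ρt)_known − 3.265 × (depth of known layers): K_A = 73.5028374 − 3.265×28.848 = −20.6858826; K_B = 0 − 3.265×(2.104 + 0) = −6.86956.
Balance: K_A = K_B − x×(3.265 − 2.829), so x = (K_B − K_A)/(3.265 − 2.829) = 13.8163/0.436 = 31.7 km.

31.7 km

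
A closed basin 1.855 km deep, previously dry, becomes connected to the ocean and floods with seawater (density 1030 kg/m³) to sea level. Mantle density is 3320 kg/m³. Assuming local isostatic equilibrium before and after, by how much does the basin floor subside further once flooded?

0.834 km

After flooding the water column is d + s deep. Its weight must equal the weight of mantle displaced by the extra subsidence s: (d + s) ρ_w = s ρ_m.
s = d ρ_w / (ρ_m − ρ_w) = 1.855 km × 1030/(3320 − 1030) = 0.834 km.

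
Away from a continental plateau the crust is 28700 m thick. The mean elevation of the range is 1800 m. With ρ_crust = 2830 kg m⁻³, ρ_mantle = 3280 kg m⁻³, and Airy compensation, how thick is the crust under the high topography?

Root depth r = h ρ_c / (ρ_m − ρ_c) = 1800 m × 2830 / 450 = 11320 m.
Total thickness = T + h + r = 28700 m + 1800 m + 11320 m = 41800 m.

41800 m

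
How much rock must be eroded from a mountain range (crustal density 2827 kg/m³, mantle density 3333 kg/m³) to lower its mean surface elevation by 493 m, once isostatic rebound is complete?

3250 m

Net drop Δ = e − u = e − e ρ_c/ρ_m = e (ρ_m − ρ_c)/ρ_m.
e = Δ ρ_m/(ρ_m − ρ_c) = 493 m × 3333/506 = 3250 m.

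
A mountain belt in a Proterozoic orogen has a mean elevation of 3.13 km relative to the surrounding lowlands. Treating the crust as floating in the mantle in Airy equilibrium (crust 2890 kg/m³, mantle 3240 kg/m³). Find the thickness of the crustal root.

25.8 km

Equating mass per unit area of the two columns: the weight of the topography is balanced by the buoyancy of the root, ρ_c h = (ρ_m − ρ_c) r.
r = h · ρ_c / (ρ_m − ρ_c) = 3.13 km × 2890 / (3240 − 2890) = 25.8 km.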